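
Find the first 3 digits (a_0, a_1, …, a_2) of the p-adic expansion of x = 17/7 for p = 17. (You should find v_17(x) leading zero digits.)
(a_0, …, a_2) = (0, 5, 7)

v_17(17/7) = 1, so a_0 = ... = a_0 = 0. Factor out: x = 17^1 · u with u = 1/7 a unit in ℤ_17. Expand u iteratively via a_{v+i} = u_i mod 17, u_{i+1} = (u_i − a_{v+i})/17:
  u_0 = 1/7;  a_1 = 5;  u_1 = (u_0 − 5)/17 = -2/7
  u_1 = -2/7;  a_2 = 7;  u_2 = (u_1 − 7)/17 = -3/7
Digits: (0, 5, 7).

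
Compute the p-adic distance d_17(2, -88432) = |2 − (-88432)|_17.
d_17(2, -88432) = 1/4913

Step 1 — x − y = 2 − (-88432) = 88434. Step 2 — v_17(88434) = 3 (factor: 88434 = (17^3 · 18); the sign does not affect v_p). Step 3 — |x − y|_17 = 17^{-3} = 1/4913.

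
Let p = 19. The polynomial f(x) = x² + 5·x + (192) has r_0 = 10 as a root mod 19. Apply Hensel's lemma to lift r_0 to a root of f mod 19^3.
r_2 = 6451 (mod 6859)

Hensel: r_{i+1} = r_i − f(r_i)·(f′(r_i))^{-1} mod 19^{i+2}, f′(x) = 2x + 5. Iterate:
  r_0 = 10 (mod 19)
  r_1 = 314 (mod 361)
  r_2 = 6451 (mod 6859)
Final: r = 6451 satisfies f(r) ≡ 0 mod 19^3.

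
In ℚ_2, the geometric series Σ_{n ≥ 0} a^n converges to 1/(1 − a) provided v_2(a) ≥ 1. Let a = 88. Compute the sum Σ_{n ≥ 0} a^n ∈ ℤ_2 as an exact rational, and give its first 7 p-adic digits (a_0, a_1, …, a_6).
Σ a^n = 1/(1 − a) = -1/87;  first 7 digits = (1, 0, 0, 1, 1, 0, 0)

v_2(a) = 3 ≥ 1, so the series converges in ℤ_2 to 1/(1 − a) = 1/(1 − 88) = -1/87. Expand this rational in ℤ_2: compute digits iteratively via d_i = x_i mod 2, x_{i+1} = (x_i − d_i)/2. The first 7 digits are (1, 0, 0, 1, 1, 0, 0).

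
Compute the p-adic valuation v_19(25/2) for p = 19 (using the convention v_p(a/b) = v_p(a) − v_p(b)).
v_19(25/2) = 0

Factor powers of 19 from the numerator and denominator of the reduced fraction: 25 = 19^0 · 25 and 2 = 19^0 · 2. Apply v_p(a/b) = v_p(a) − v_p(b): v_19(25/2) = 0 − 0 = 0.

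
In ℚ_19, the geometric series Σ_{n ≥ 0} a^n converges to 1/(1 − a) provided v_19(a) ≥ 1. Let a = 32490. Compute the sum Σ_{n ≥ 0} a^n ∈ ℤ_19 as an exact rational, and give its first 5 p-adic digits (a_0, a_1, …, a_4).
Σ a^n = 1/(1 − a) = -1/32489;  first 5 digits = (1, 0, 14, 4, 6)

v_19(a) = 2 ≥ 1, so the series converges in ℤ_19 to 1/(1 − a) = 1/(1 − 32490) = -1/32489. Expand this rational in ℤ_19: compute digits iteratively via d_i = x_i mod 19, x_{i+1} = (x_i − d_i)/19. The first 5 digits are (1, 0, 14, 4, 6).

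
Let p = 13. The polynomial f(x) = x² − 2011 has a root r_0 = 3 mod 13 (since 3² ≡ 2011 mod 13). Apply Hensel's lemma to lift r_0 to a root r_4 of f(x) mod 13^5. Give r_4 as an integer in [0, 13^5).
r_4 = 50417 (mod 371293)

Hensel's recurrence: r_{i+1} = r_i − f(r_i)·(f′(r_i))^{-1} mod 13^{i+2}, with f′(x) = 2x. Iterate:
  r_0 = 3 (mod 13)
  r_1 = 55 (mod 169)
  r_2 = 2083 (mod 2197)
  r_3 = 21856 (mod 28561)
  r_4 = 50417 (mod 371293)
Final: r_4 = 50417, and one checks f(r_4) ≡ 0 mod 13^5.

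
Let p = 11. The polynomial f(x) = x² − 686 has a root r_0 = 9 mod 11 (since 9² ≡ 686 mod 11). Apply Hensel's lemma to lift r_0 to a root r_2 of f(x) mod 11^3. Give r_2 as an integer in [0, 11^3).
r_2 = 856 (mod 1331)

Hensel's recurrence: r_{i+1} = r_i − f(r_i)·(f′(r_i))^{-1} mod 11^{i+2}, with f′(x) = 2x. Iterate:
  r_0 = 9 (mod 11)
  r_1 = 9 (mod 121)
  r_2 = 856 (mod 1331)
Final: r_2 = 856, and one checks f(r_2) ≡ 0 mod 11^3.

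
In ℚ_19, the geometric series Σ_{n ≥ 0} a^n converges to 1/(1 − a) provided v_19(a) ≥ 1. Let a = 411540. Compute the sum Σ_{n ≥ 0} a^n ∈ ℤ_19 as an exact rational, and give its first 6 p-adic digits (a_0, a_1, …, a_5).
Σ a^n = 1/(1 − a) = -1/411539;  first 6 digits = (1, 0, 0, 3, 3, 0)

v_19(a) = 3 ≥ 1, so the series converges in ℤ_19 to 1/(1 − a) = 1/(1 − 411540) = -1/411539. Expand this rational in ℤ_19: compute digits iteratively via d_i = x_i mod 19, x_{i+1} = (x_i − d_i)/19. The first 6 digits are (1, 0, 0, 3, 3, 0).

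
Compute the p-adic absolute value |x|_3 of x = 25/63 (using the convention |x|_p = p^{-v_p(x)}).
|25/63|_3 = 9

Step 1 — compute v_3(x) by factoring powers of 3 out of the numerator and denominator: v_3(25/63) = -2. Step 2 — apply |x|_p = p^{-v_p(x)} = 3^{2} = 9.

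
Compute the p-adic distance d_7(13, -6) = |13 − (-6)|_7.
d_7(13, -6) = 1

Step 1 — x − y = 13 − (-6) = 19. Step 2 — v_7(19) = 0 (factor: 19 = (7^0 · 19); the sign does not affect v_p). Step 3 — |x − y|_7 = 7^{0} = 1.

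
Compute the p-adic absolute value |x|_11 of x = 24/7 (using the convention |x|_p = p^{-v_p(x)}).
|24/7|_11 = 1

Step 1 — compute v_11(x) by factoring powers of 11 out of the numerator and denominator: v_11(24/7) = 0. Step 2 — apply |x|_p = p^{-v_p(x)} = 11^{0} = 1.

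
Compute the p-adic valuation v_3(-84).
v_3(-84) = 1

v_3(n) is the largest exponent k such that 3^k divides n. Factor out: -84 = -3^1 · 28. (Sign doesn't affect v_p.) So v_3(-84) = 1.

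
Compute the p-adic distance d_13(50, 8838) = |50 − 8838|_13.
d_13(50, 8838) = 1/2197

Step 1 — x − y = 50 − 8838 = -8788. Step 2 — v_13(-8788) = 3 (factor: -8788 = −(13^3 · 4); the sign does not affect v_p). Step 3 — |x − y|_13 = 13^{-3} = 1/2197.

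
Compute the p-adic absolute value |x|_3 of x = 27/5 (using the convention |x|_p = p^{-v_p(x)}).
|27/5|_3 = 1/27

Step 1 — compute v_3(x) by factoring powers of 3 out of the numerator and denominator: v_3(27/5) = 3. Step 2 — apply |x|_p = p^{-v_p(x)} = 3^{-3} = 1/27.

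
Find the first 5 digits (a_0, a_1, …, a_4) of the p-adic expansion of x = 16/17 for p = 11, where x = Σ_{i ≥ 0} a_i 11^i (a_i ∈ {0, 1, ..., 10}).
(a_0, …, a_4) = (10, 5, 4, 8, 7)

v_11(16/17) = 0 (numerator and denominator both coprime to 11), so x ∈ ℤ_11^×. Compute digits iteratively via a_i = x_i mod 11, x_{i+1} = (x_i − a_i)/11, with x_0 = x:
  x_0 = 16/17;  a_0 = 10;  x_1 = (x_0 − 10)/11 = -14/17
  x_1 = -14/17;  a_1 = 5;  x_2 = (x_1 − 5)/11 = -9/17
  x_2 = -9/17;  a_2 = 4;  x_3 = (x_2 − 4)/11 = -7/17
  x_3 = -7/17;  a_3 = 8;  x_4 = (x_3 − 8)/11 = -13/17
  x_4 = -13/17;  a_4 = 7;  x_5 = (x_4 − 7)/11 = -12/17
Digits: (10, 5, 4, 8, 7).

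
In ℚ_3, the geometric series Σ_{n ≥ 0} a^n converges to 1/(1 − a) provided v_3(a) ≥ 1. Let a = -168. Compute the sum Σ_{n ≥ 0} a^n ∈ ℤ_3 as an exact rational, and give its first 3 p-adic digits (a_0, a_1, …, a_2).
Σ a^n = 1/(1 − a) = 1/169;  first 3 digits = (1, 1, 0)

v_3(a) = 1 ≥ 1, so the series converges in ℤ_3 to 1/(1 − a) = 1/(1 − (-168)) = 1/169. Expand this rational in ℤ_3: compute digits iteratively via d_i = x_i mod 3, x_{i+1} = (x_i − d_i)/3. The first 3 digits are (1, 1, 0).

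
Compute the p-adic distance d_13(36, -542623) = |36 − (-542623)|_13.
d_13(36, -542623) = 1/28561

Step 1 — x − y = 36 − (-542623) = 542659. Step 2 — v_13(542659) = 4 (factor: 542659 = (13^4 · 19); the sign does not affect v_p). Step 3 — |x − y|_13 = 13^{-4} = 1/28561.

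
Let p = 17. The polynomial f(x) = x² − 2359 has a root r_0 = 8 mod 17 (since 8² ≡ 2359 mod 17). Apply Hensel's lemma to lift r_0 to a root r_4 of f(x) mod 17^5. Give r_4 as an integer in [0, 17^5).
r_4 = 1246193 (mod 1419857)

Hensel's recurrence: r_{i+1} = r_i − f(r_i)·(f′(r_i))^{-1} mod 17^{i+2}, with f′(x) = 2x. Iterate:
  r_0 = 8 (mod 17)
  r_1 = 25 (mod 289)
  r_2 = 3204 (mod 4913)
  r_3 = 76899 (mod 83521)
  r_4 = 1246193 (mod 1419857)
Final: r_4 = 1246193, and one checks f(r_4) ≡ 0 mod 17^5.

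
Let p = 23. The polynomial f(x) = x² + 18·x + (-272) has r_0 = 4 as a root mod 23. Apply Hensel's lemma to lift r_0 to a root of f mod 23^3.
r_2 = 4650 (mod 12167)

Hensel: r_{i+1} = r_i − f(r_i)·(f′(r_i))^{-1} mod 23^{i+2}, f′(x) = 2x + 18. Iterate:
  r_0 = 4 (mod 23)
  r_1 = 418 (mod 529)
  r_2 = 4650 (mod 12167)
Final: r = 4650 satisfies f(r) ≡ 0 mod 23^3.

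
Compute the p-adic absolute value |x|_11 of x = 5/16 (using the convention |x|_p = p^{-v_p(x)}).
|5/16|_11 = 1

Step 1 — compute v_11(x) by factoring powers of 11 out of the numerator and denominator: v_11(5/16) = 0. Step 2 — apply |x|_p = p^{-v_p(x)} = 11^{0} = 1.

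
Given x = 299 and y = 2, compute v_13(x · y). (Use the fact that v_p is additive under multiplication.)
v_13(598) = 1

v_p(x) = 1 (factor: 299 = 13^1 · 23); v_p(y) = 0 (factor: 2 = 13^0 · 2). Additivity: v_p(xy) = v_p(x) + v_p(y) = 1 + 0 = 1. (Direct check: xy = 598 = 13^1 · (46).)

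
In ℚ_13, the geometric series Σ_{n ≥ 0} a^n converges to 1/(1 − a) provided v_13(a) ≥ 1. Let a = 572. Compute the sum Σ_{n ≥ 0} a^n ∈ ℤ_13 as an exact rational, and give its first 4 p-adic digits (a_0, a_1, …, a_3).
Σ a^n = 1/(1 − a) = -1/571;  first 4 digits = (1, 5, 2, 1)

v_13(a) = 1 ≥ 1, so the series converges in ℤ_13 to 1/(1 − a) = 1/(1 − 572) = -1/571. Expand this rational in ℤ_13: compute digits iteratively via d_i = x_i mod 13, x_{i+1} = (x_i − d_i)/13. The first 4 digits are (1, 5, 2, 1).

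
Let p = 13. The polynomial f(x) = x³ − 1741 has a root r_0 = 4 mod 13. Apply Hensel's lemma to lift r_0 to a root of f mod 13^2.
r_1 = 134 (mod 169)

Hensel: r_{i+1} = r_i − f(r_i)/f′(r_i) mod 13^{i+2}, where f′(x) = 3x². Iterate:
  r_0 = 4 (mod 13)
  r_1 = 134 (mod 169)
Final: r = 134 with f(r) ≡ 0 mod 13^2.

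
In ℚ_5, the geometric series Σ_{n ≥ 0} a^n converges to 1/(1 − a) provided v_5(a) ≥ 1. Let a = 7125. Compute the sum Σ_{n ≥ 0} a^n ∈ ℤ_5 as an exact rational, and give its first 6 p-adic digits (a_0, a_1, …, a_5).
Σ a^n = 1/(1 − a) = -1/7124;  first 6 digits = (1, 0, 0, 2, 1, 2)

v_5(a) = 3 ≥ 1, so the series converges in ℤ_5 to 1/(1 − a) = 1/(1 − 7125) = -1/7124. Expand this rational in ℤ_5: compute digits iteratively via d_i = x_i mod 5, x_{i+1} = (x_i − d_i)/5. The first 6 digits are (1, 0, 0, 2, 1, 2).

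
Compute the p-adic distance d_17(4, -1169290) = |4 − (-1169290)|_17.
d_17(4, -1169290) = 1/83521

Step 1 — x − y = 4 − (-1169290) = 1169294. Step 2 — v_17(1169294) = 4 (factor: 1169294 = (17^4 · 14); the sign does not affect v_p). Step 3 — |x − y|_17 = 17^{-4} = 1/83521.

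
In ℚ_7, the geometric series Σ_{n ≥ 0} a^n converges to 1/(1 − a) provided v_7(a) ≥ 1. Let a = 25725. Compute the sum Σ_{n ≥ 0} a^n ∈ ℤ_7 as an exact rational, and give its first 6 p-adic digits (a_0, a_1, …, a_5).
Σ a^n = 1/(1 − a) = -1/25724;  first 6 digits = (1, 0, 0, 5, 3, 1)

v_7(a) = 3 ≥ 1, so the series converges in ℤ_7 to 1/(1 − a) = 1/(1 − 25725) = -1/25724. Expand this rational in ℤ_7: compute digits iteratively via d_i = x_i mod 7, x_{i+1} = (x_i − d_i)/7. The first 6 digits are (1, 0, 0, 5, 3, 1).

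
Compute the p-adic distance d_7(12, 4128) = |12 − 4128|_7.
d_7(12, 4128) = 1/343

Step 1 — x − y = 12 − 4128 = -4116. Step 2 — v_7(-4116) = 3 (factor: -4116 = −(7^3 · 12); the sign does not affect v_p). Step 3 — |x − y|_7 = 7^{-3} = 1/343.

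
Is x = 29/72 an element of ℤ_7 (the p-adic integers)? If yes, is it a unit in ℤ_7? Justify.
x ∈ ℤ_7^× (unit); v_7(x) = 0

ℤ_7 = {x ∈ ℚ_7 : v_7(x) ≥ 0} and ℤ_7^× = {x ∈ ℤ_7 : v_7(x) = 0}. Here v_7(29/72) = v_7(num) − v_7(den) = 0; compare against these criteria.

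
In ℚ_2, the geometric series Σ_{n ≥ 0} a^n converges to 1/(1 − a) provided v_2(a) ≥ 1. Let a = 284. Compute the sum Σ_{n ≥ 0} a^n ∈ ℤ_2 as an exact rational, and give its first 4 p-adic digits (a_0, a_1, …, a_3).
Σ a^n = 1/(1 − a) = -1/283;  first 4 digits = (1, 0, 1, 1)

v_2(a) = 2 ≥ 1, so the series converges in ℤ_2 to 1/(1 − a) = 1/(1 − 284) = -1/283. Expand this rational in ℤ_2: compute digits iteratively via d_i = x_i mod 2, x_{i+1} = (x_i − d_i)/2. The first 4 digits are (1, 0, 1, 1).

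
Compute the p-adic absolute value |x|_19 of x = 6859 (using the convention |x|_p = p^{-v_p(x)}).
|6859|_19 = 1/6859

Step 1 — compute v_19(x) by factoring powers of 19 out of the numerator and denominator: v_19(6859) = 3. Step 2 — apply |x|_p = p^{-v_p(x)} = 19^{-3} = 1/6859.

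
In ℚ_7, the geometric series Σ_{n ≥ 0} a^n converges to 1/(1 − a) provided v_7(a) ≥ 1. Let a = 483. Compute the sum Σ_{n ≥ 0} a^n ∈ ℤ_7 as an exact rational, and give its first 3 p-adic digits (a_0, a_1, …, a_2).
Σ a^n = 1/(1 − a) = -1/482;  first 3 digits = (1, 6, 3)

v_7(a) = 1 ≥ 1, so the series converges in ℤ_7 to 1/(1 − a) = 1/(1 − 483) = -1/482. Expand this rational in ℤ_7: compute digits iteratively via d_i = x_i mod 7, x_{i+1} = (x_i − d_i)/7. The first 3 digits are (1, 6, 3).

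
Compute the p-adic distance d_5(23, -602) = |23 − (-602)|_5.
d_5(23, -602) = 1/625

Step 1 — x − y = 23 − (-602) = 625. Step 2 — v_5(625) = 4 (factor: 625 = (5^4 · 1); the sign does not affect v_p). Step 3 — |x − y|_5 = 5^{-4} = 1/625.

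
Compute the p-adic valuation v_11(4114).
v_11(4114) = 2

v_11(n) is the largest exponent k such that 11^k divides n. Factor out: 4114 = 11^2 · 34. (Sign doesn't affect v_p.) So v_11(4114) = 2.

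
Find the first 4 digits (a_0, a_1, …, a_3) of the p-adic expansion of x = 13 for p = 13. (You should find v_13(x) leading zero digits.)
(a_0, …, a_3) = (0, 1, 0, 0)

v_13(13) = 1, so a_0 = ... = a_0 = 0. Factor out: x = 13^1 · u with u = 1 a unit in ℤ_13. Expand u iteratively via a_{v+i} = u_i mod 13, u_{i+1} = (u_i − a_{v+i})/13:
  u_0 = 1;  a_1 = 1;  u_1 = (u_0 − 1)/13 = 0
  u_1 = 0;  a_2 = 0;  u_2 = (u_1 − 0)/13 = 0
  u_2 = 0;  a_3 = 0;  u_3 = (u_2 − 0)/13 = 0
Digits: (0, 1, 0, 0).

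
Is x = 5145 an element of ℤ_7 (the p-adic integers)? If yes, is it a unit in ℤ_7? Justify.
x ∈ ℤ_7 but not a unit; v_7(x) = 3 > 0

ℤ_7 = {x ∈ ℚ_7 : v_7(x) ≥ 0} and ℤ_7^× = {x ∈ ℤ_7 : v_7(x) = 0}. Here v_7(5145) = v_7(num) − v_7(den) = 3; compare against these criteria.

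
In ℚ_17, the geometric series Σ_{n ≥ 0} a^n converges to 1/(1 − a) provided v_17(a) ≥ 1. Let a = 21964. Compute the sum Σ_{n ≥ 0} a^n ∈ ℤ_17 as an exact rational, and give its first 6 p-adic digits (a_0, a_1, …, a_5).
Σ a^n = 1/(1 − a) = -1/21963;  first 6 digits = (1, 0, 8, 4, 13, 16)

v_17(a) = 2 ≥ 1, so the series converges in ℤ_17 to 1/(1 − a) = 1/(1 − 21964) = -1/21963. Expand this rational in ℤ_17: compute digits iteratively via d_i = x_i mod 17, x_{i+1} = (x_i − d_i)/17. The first 6 digits are (1, 0, 8, 4, 13, 16).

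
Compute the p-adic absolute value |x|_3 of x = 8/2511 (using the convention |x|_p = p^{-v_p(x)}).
|8/2511|_3 = 81

Step 1 — compute v_3(x) by factoring powers of 3 out of the numerator and denominator: v_3(8/2511) = -4. Step 2 — apply |x|_p = p^{-v_p(x)} = 3^{4} = 81.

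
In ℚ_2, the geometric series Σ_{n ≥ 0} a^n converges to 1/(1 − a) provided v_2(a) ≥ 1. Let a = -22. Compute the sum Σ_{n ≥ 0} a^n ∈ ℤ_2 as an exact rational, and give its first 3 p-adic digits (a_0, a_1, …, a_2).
Σ a^n = 1/(1 − a) = 1/23;  first 3 digits = (1, 1, 1)

v_2(a) = 1 ≥ 1, so the series converges in ℤ_2 to 1/(1 − a) = 1/(1 − (-22)) = 1/23. Expand this rational in ℤ_2: compute digits iteratively via d_i = x_i mod 2, x_{i+1} = (x_i − d_i)/2. The first 3 digits are (1, 1, 1).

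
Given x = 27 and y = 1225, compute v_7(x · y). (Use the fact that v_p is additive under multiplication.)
v_7(33075) = 2

v_p(x) = 0 (factor: 27 = 7^0 · 27); v_p(y) = 2 (factor: 1225 = 7^2 · 25). Additivity: v_p(xy) = v_p(x) + v_p(y) = 0 + 2 = 2. (Direct check: xy = 33075 = 7^2 · (675).)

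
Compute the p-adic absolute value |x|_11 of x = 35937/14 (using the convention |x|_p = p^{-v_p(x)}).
|35937/14|_11 = 1/1331

Step 1 — compute v_11(x) by factoring powers of 11 out of the numerator and denominator: v_11(35937/14) = 3. Step 2 — apply |x|_p = p^{-v_p(x)} = 11^{-3} = 1/1331.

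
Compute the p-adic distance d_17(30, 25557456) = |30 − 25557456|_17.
d_17(30, 25557456) = 1/1419857

Step 1 — x − y = 30 − 25557456 = -25557426. Step 2 — v_17(-25557426) = 5 (factor: -25557426 = −(17^5 · 18); the sign does not affect v_p). Step 3 — |x − y|_17 = 17^{-5} = 1/1419857.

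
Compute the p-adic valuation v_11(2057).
v_11(2057) = 2

v_11(n) is the largest exponent k such that 11^k divides n. Factor out: 2057 = 11^2 · 17. (Sign doesn't affect v_p.) So v_11(2057) = 2.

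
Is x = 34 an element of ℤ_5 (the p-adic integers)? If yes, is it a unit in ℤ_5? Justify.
x ∈ ℤ_5^× (unit); v_5(x) = 0

ℤ_5 = {x ∈ ℚ_5 : v_5(x) ≥ 0} and ℤ_5^× = {x ∈ ℤ_5 : v_5(x) = 0}. Here v_5(34) = v_5(num) − v_5(den) = 0; compare against these criteria.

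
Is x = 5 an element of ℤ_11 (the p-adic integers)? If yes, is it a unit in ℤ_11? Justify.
x ∈ ℤ_11^× (unit); v_11(x) = 0

ℤ_11 = {x ∈ ℚ_11 : v_11(x) ≥ 0} and ℤ_11^× = {x ∈ ℤ_11 : v_11(x) = 0}. Here v_11(5) = v_11(num) − v_11(den) = 0; compare against these criteria.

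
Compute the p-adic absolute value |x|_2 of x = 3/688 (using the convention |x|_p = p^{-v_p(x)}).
|3/688|_2 = 16

Step 1 — compute v_2(x) by factoring powers of 2 out of the numerator and denominator: v_2(3/688) = -4. Step 2 — apply |x|_p = p^{-v_p(x)} = 2^{4} = 16.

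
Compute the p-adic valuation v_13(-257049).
v_13(-257049) = 4

v_13(n) is the largest exponent k such that 13^k divides n. Factor out: -257049 = -13^4 · 9. (Sign doesn't affect v_p.) So v_13(-257049) = 4.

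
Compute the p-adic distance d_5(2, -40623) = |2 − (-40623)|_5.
d_5(2, -40623) = 1/3125

Step 1 — x − y = 2 − (-40623) = 40625. Step 2 — v_5(40625) = 5 (factor: 40625 = (5^5 · 13); the sign does not affect v_p). Step 3 — |x − y|_5 = 5^{-5} = 1/3125.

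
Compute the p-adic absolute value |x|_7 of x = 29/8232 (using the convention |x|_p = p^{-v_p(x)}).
|29/8232|_7 = 343

Step 1 — compute v_7(x) by factoring powers of 7 out of the numerator and denominator: v_7(29/8232) = -3. Step 2 — apply |x|_p = p^{-v_p(x)} = 7^{3} = 343.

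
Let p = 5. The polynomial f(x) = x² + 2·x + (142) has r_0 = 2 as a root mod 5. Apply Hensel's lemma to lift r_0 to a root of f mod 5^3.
r_2 = 102 (mod 125)

Hensel: r_{i+1} = r_i − f(r_i)·(f′(r_i))^{-1} mod 5^{i+2}, f′(x) = 2x + 2. Iterate:
  r_0 = 2 (mod 5)
  r_1 = 2 (mod 25)
  r_2 = 102 (mod 125)
Final: r = 102 satisfies f(r) ≡ 0 mod 5^3.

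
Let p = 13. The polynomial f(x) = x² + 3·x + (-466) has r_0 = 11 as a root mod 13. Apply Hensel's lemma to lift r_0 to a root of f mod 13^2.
r_1 = 37 (mod 169)

Hensel: r_{i+1} = r_i − f(r_i)·(f′(r_i))^{-1} mod 13^{i+2}, f′(x) = 2x + 3. Iterate:
  r_0 = 11 (mod 13)
  r_1 = 37 (mod 169)
Final: r = 37 satisfies f(r) ≡ 0 mod 13^2.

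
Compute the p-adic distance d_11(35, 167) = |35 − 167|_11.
d_11(35, 167) = 1/11

Step 1 — x − y = 35 − 167 = -132. Step 2 — v_11(-132) = 1 (factor: -132 = −(11^1 · 12); the sign does not affect v_p). Step 3 — |x − y|_11 = 11^{-1} = 1/11.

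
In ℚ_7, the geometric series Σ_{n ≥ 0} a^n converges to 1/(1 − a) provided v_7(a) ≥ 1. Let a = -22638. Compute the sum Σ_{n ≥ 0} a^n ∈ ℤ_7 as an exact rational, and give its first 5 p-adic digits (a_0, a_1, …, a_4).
Σ a^n = 1/(1 − a) = 1/22639;  first 5 digits = (1, 0, 0, 4, 4)

v_7(a) = 3 ≥ 1, so the series converges in ℤ_7 to 1/(1 − a) = 1/(1 − (-22638)) = 1/22639. Expand this rational in ℤ_7: compute digits iteratively via d_i = x_i mod 7, x_{i+1} = (x_i − d_i)/7. The first 5 digits are (1, 0, 0, 4, 4).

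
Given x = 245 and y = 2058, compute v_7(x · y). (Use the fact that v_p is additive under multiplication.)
v_7(504210) = 5

v_p(x) = 2 (factor: 245 = 7^2 · 5); v_p(y) = 3 (factor: 2058 = 7^3 · 6). Additivity: v_p(xy) = v_p(x) + v_p(y) = 2 + 3 = 5. (Direct check: xy = 504210 = 7^5 · (30).)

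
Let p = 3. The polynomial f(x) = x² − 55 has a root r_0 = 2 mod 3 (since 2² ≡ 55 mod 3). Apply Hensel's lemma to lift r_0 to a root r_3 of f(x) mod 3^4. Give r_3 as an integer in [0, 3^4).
r_3 = 53 (mod 81)

Hensel's recurrence: r_{i+1} = r_i − f(r_i)·(f′(r_i))^{-1} mod 3^{i+2}, with f′(x) = 2x. Iterate:
  r_0 = 2 (mod 3)
  r_1 = 8 (mod 9)
  r_2 = 26 (mod 27)
  r_3 = 53 (mod 81)
Final: r_3 = 53, and one checks f(r_3) ≡ 0 mod 3^4.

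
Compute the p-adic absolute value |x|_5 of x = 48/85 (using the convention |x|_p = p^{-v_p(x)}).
|48/85|_5 = 5

Step 1 — compute v_5(x) by factoring powers of 5 out of the numerator and denominator: v_5(48/85) = -1. Step 2 — apply |x|_p = p^{-v_p(x)} = 5^{1} = 5.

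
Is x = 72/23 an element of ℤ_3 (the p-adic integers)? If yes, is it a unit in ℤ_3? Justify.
x ∈ ℤ_3 but not a unit; v_3(x) = 2 > 0

ℤ_3 = {x ∈ ℚ_3 : v_3(x) ≥ 0} and ℤ_3^× = {x ∈ ℤ_3 : v_3(x) = 0}. Here v_3(72/23) = v_3(num) − v_3(den) = 2; compare against these criteria.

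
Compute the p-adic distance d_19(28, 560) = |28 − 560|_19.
d_19(28, 560) = 1/19

Step 1 — x − y = 28 − 560 = -532. Step 2 — v_19(-532) = 1 (factor: -532 = −(19^1 · 28); the sign does not affect v_p). Step 3 — |x − y|_19 = 19^{-1} = 1/19.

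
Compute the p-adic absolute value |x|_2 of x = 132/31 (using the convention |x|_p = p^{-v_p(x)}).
|132/31|_2 = 1/4

Step 1 — compute v_2(x) by factoring powers of 2 out of the numerator and denominator: v_2(132/31) = 2. Step 2 — apply |x|_p = p^{-v_p(x)} = 2^{-2} = 1/4.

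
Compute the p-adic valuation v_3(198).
v_3(198) = 2

v_3(n) is the largest exponent k such that 3^k divides n. Factor out: 198 = 3^2 · 22. (Sign doesn't affect v_p.) So v_3(198) = 2.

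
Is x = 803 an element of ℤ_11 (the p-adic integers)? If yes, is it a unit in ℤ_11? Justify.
x ∈ ℤ_11 but not a unit; v_11(x) = 1 > 0

ℤ_11 = {x ∈ ℚ_11 : v_11(x) ≥ 0} and ℤ_11^× = {x ∈ ℤ_11 : v_11(x) = 0}. Here v_11(803) = v_11(num) − v_11(den) = 1; compare against these criteria.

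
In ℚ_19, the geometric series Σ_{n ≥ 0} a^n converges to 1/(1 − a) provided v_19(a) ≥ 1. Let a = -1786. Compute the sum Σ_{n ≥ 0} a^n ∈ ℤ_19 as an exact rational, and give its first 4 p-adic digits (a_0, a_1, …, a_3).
Σ a^n = 1/(1 − a) = 1/1787;  first 4 digits = (1, 1, 15, 9)

v_19(a) = 1 ≥ 1, so the series converges in ℤ_19 to 1/(1 − a) = 1/(1 − (-1786)) = 1/1787. Expand this rational in ℤ_19: compute digits iteratively via d_i = x_i mod 19, x_{i+1} = (x_i − d_i)/19. The first 4 digits are (1, 1, 15, 9).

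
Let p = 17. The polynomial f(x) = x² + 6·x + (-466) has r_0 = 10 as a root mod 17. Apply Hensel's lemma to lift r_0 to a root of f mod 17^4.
r_3 = 60445 (mod 83521)

Hensel: r_{i+1} = r_i − f(r_i)·(f′(r_i))^{-1} mod 17^{i+2}, f′(x) = 2x + 6. Iterate:
  r_0 = 10 (mod 17)
  r_1 = 44 (mod 289)
  r_2 = 1489 (mod 4913)
  r_3 = 60445 (mod 83521)
Final: r = 60445 satisfies f(r) ≡ 0 mod 17^4.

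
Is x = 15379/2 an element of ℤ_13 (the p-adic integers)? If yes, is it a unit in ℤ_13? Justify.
x ∈ ℤ_13 but not a unit; v_13(x) = 3 > 0

ℤ_13 = {x ∈ ℚ_13 : v_13(x) ≥ 0} and ℤ_13^× = {x ∈ ℤ_13 : v_13(x) = 0}. Here v_13(15379/2) = v_13(num) − v_13(den) = 3; compare against these criteria.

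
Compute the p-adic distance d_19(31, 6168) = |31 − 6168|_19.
d_19(31, 6168) = 1/361

Step 1 — x − y = 31 − 6168 = -6137. Step 2 — v_19(-6137) = 2 (factor: -6137 = −(19^2 · 17); the sign does not affect v_p). Step 3 — |x − y|_19 = 19^{-2} = 1/361.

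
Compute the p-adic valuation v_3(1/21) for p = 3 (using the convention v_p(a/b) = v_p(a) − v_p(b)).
v_3(1/21) = -1

Factor powers of 3 from the numerator and denominator of the reduced fraction: 1 = 3^0 · 1 and 21 = 3^1 · 7. Apply v_p(a/b) = v_p(a) − v_p(b): v_3(1/21) = 0 − 1 = -1.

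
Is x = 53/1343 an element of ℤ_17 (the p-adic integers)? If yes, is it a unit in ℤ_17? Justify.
x ∉ ℤ_17 (v_17(x) = -1 < 0)

ℤ_17 = {x ∈ ℚ_17 : v_17(x) ≥ 0} and ℤ_17^× = {x ∈ ℤ_17 : v_17(x) = 0}. Here v_17(53/1343) = v_17(num) − v_17(den) = -1; compare against these criteria.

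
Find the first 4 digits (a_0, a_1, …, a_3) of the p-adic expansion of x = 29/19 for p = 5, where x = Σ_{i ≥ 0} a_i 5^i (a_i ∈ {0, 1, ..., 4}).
(a_0, …, a_3) = (1, 3, 1, 1)

v_5(29/19) = 0 (numerator and denominator both coprime to 5), so x ∈ ℤ_5^×. Compute digits iteratively via a_i = x_i mod 5, x_{i+1} = (x_i − a_i)/5, with x_0 = x:
  x_0 = 29/19;  a_0 = 1;  x_1 = (x_0 − 1)/5 = 2/19
  x_1 = 2/19;  a_1 = 3;  x_2 = (x_1 − 3)/5 = -11/19
  x_2 = -11/19;  a_2 = 1;  x_3 = (x_2 − 1)/5 = -6/19
  x_3 = -6/19;  a_3 = 1;  x_4 = (x_3 − 1)/5 = -5/19
Digits: (1, 3, 1, 1).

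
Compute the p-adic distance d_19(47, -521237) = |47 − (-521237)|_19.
d_19(47, -521237) = 1/130321

Step 1 — x − y = 47 − (-521237) = 521284. Step 2 — v_19(521284) = 4 (factor: 521284 = (19^4 · 4); the sign does not affect v_p). Step 3 — |x − y|_19 = 19^{-4} = 1/130321.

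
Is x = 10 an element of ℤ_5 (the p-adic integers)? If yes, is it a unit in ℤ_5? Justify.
x ∈ ℤ_5 but not a unit; v_5(x) = 1 > 0

ℤ_5 = {x ∈ ℚ_5 : v_5(x) ≥ 0} and ℤ_5^× = {x ∈ ℤ_5 : v_5(x) = 0}. Here v_5(10) = v_5(num) − v_5(den) = 1; compare against these criteria.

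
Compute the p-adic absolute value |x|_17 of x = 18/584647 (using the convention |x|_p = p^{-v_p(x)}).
|18/584647|_17 = 83521

Step 1 — compute v_17(x) by factoring powers of 17 out of the numerator and denominator: v_17(18/584647) = -4. Step 2 — apply |x|_p = p^{-v_p(x)} = 17^{4} = 83521.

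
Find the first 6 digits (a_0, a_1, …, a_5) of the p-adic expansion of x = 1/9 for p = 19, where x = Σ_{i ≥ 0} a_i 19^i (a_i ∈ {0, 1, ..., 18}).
(a_0, …, a_5) = (17, 16, 16, 16, 16, 16)

v_19(1/9) = 0 (numerator and denominator both coprime to 19), so x ∈ ℤ_19^×. Compute digits iteratively via a_i = x_i mod 19, x_{i+1} = (x_i − a_i)/19, with x_0 = x:
  x_0 = 1/9;  a_0 = 17;  x_1 = (x_0 − 17)/19 = -8/9
  x_1 = -8/9;  a_1 = 16;  x_2 = (x_1 − 16)/19 = -8/9
  x_2 = -8/9;  a_2 = 16;  x_3 = (x_2 − 16)/19 = -8/9
  x_3 = -8/9;  a_3 = 16;  x_4 = (x_3 − 16)/19 = -8/9
  x_4 = -8/9;  a_4 = 16;  x_5 = (x_4 − 16)/19 = -8/9
  x_5 = -8/9;  a_5 = 16;  x_6 = (x_5 − 16)/19 = -8/9
Digits: (17, 16, 16, 16, 16, 16).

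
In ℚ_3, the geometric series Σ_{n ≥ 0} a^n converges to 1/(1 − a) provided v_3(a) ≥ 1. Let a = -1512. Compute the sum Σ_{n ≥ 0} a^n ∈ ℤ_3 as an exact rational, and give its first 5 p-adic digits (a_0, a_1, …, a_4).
Σ a^n = 1/(1 − a) = 1/1513;  first 5 digits = (1, 0, 0, 1, 2)

v_3(a) = 3 ≥ 1, so the series converges in ℤ_3 to 1/(1 − a) = 1/(1 − (-1512)) = 1/1513. Expand this rational in ℤ_3: compute digits iteratively via d_i = x_i mod 3, x_{i+1} = (x_i − d_i)/3. The first 5 digits are (1, 0, 0, 1, 2).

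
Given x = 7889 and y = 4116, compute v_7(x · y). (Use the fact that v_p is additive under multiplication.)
v_7(32471124) = 6

v_p(x) = 3 (factor: 7889 = 7^3 · 23); v_p(y) = 3 (factor: 4116 = 7^3 · 12). Additivity: v_p(xy) = v_p(x) + v_p(y) = 3 + 3 = 6. (Direct check: xy = 32471124 = 7^6 · (276).)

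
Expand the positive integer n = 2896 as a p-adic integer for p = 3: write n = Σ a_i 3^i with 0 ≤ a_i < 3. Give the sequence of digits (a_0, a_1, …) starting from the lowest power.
(a_0, a_1, …) = (1, 2, 0, 2, 2, 2, 0, 1)

Repeated division by 3 gives the digits low-to-high: 2896 = 1 + 2·3^1 + 2·3^3 + 2·3^4 + 2·3^5 + 1·3^7. Digit sequence: (1, 2, 0, 2, 2, 2, 0, 1).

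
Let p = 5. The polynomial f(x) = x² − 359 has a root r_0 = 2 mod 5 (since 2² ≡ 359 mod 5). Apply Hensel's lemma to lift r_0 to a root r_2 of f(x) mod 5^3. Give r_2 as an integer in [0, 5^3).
r_2 = 22 (mod 125)

Hensel's recurrence: r_{i+1} = r_i − f(r_i)·(f′(r_i))^{-1} mod 5^{i+2}, with f′(x) = 2x. Iterate:
  r_0 = 2 (mod 5)
  r_1 = 22 (mod 25)
  r_2 = 22 (mod 125)
Final: r_2 = 22, and one checks f(r_2) ≡ 0 mod 5^3.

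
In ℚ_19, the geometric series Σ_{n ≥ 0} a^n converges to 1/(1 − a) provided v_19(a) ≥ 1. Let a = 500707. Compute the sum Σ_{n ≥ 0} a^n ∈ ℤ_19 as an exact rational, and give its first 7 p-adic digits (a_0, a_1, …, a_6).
Σ a^n = 1/(1 − a) = -1/500706;  first 7 digits = (1, 0, 0, 16, 3, 0, 9)

v_19(a) = 3 ≥ 1, so the series converges in ℤ_19 to 1/(1 − a) = 1/(1 − 500707) = -1/500706. Expand this rational in ℤ_19: compute digits iteratively via d_i = x_i mod 19, x_{i+1} = (x_i − d_i)/19. The first 7 digits are (1, 0, 0, 16, 3, 0, 9).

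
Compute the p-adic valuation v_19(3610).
v_19(3610) = 2

v_19(n) is the largest exponent k such that 19^k divides n. Factor out: 3610 = 19^2 · 10. (Sign doesn't affect v_p.) So v_19(3610) = 2.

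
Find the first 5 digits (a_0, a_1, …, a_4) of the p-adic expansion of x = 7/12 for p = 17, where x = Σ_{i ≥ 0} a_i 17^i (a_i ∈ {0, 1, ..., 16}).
(a_0, …, a_4) = (2, 7, 1, 7, 1)

v_17(7/12) = 0 (numerator and denominator both coprime to 17), so x ∈ ℤ_17^×. Compute digits iteratively via a_i = x_i mod 17, x_{i+1} = (x_i − a_i)/17, with x_0 = x:
  x_0 = 7/12;  a_0 = 2;  x_1 = (x_0 − 2)/17 = -1/12
  x_1 = -1/12;  a_1 = 7;  x_2 = (x_1 − 7)/17 = -5/12
  x_2 = -5/12;  a_2 = 1;  x_3 = (x_2 − 1)/17 = -1/12
  x_3 = -1/12;  a_3 = 7;  x_4 = (x_3 − 7)/17 = -5/12
  x_4 = -5/12;  a_4 = 1;  x_5 = (x_4 − 1)/17 = -1/12
Digits: (2, 7, 1, 7, 1).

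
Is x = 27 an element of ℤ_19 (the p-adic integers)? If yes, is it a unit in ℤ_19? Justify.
x ∈ ℤ_19^× (unit); v_19(x) = 0

ℤ_19 = {x ∈ ℚ_19 : v_19(x) ≥ 0} and ℤ_19^× = {x ∈ ℤ_19 : v_19(x) = 0}. Here v_19(27) = v_19(num) − v_19(den) = 0; compare against these criteria.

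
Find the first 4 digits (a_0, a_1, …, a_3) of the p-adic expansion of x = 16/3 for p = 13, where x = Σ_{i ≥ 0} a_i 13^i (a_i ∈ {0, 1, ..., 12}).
(a_0, …, a_3) = (1, 9, 8, 8)

v_13(16/3) = 0 (numerator and denominator both coprime to 13), so x ∈ ℤ_13^×. Compute digits iteratively via a_i = x_i mod 13, x_{i+1} = (x_i − a_i)/13, with x_0 = x:
  x_0 = 16/3;  a_0 = 1;  x_1 = (x_0 − 1)/13 = 1/3
  x_1 = 1/3;  a_1 = 9;  x_2 = (x_1 − 9)/13 = -2/3
  x_2 = -2/3;  a_2 = 8;  x_3 = (x_2 − 8)/13 = -2/3
  x_3 = -2/3;  a_3 = 8;  x_4 = (x_3 − 8)/13 = -2/3
Digits: (1, 9, 8, 8).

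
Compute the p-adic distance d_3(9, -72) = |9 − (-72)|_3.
d_3(9, -72) = 1/81

Step 1 — x − y = 9 − (-72) = 81. Step 2 — v_3(81) = 4 (factor: 81 = (3^4 · 1); the sign does not affect v_p). Step 3 — |x − y|_3 = 3^{-4} = 1/81.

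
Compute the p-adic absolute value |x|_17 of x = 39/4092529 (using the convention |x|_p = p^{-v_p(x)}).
|39/4092529|_17 = 83521

Step 1 — compute v_17(x) by factoring powers of 17 out of the numerator and denominator: v_17(39/4092529) = -4. Step 2 — apply |x|_p = p^{-v_p(x)} = 17^{4} = 83521.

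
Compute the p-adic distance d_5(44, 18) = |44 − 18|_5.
d_5(44, 18) = 1

Step 1 — x − y = 44 − 18 = 26. Step 2 — v_5(26) = 0 (factor: 26 = (5^0 · 26); the sign does not affect v_p). Step 3 — |x − y|_5 = 5^{0} = 1.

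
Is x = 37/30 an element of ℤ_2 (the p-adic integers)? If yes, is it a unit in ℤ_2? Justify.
x ∉ ℤ_2 (v_2(x) = -1 < 0)

ℤ_2 = {x ∈ ℚ_2 : v_2(x) ≥ 0} and ℤ_2^× = {x ∈ ℤ_2 : v_2(x) = 0}. Here v_2(37/30) = v_2(num) − v_2(den) = -1; compare against these criteria.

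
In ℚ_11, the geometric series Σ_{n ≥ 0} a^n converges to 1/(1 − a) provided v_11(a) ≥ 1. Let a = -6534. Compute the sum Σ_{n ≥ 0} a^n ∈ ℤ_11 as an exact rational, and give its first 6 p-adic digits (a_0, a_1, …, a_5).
Σ a^n = 1/(1 − a) = 1/6535;  first 6 digits = (1, 0, 1, 6, 0, 1)

v_11(a) = 2 ≥ 1, so the series converges in ℤ_11 to 1/(1 − a) = 1/(1 − (-6534)) = 1/6535. Expand this rational in ℤ_11: compute digits iteratively via d_i = x_i mod 11, x_{i+1} = (x_i − d_i)/11. The first 6 digits are (1, 0, 1, 6, 0, 1).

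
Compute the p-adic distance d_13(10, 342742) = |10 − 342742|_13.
d_13(10, 342742) = 1/28561

Step 1 — x − y = 10 − 342742 = -342732. Step 2 — v_13(-342732) = 4 (factor: -342732 = −(13^4 · 12); the sign does not affect v_p). Step 3 — |x − y|_13 = 13^{-4} = 1/28561.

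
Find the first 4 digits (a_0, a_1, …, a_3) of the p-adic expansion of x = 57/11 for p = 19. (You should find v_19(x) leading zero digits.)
(a_0, …, a_3) = (0, 2, 12, 8)

v_19(57/11) = 1, so a_0 = ... = a_0 = 0. Factor out: x = 19^1 · u with u = 3/11 a unit in ℤ_19. Expand u iteratively via a_{v+i} = u_i mod 19, u_{i+1} = (u_i − a_{v+i})/19:
  u_0 = 3/11;  a_1 = 2;  u_1 = (u_0 − 2)/19 = -1/11
  u_1 = -1/11;  a_2 = 12;  u_2 = (u_1 − 12)/19 = -7/11
  u_2 = -7/11;  a_3 = 8;  u_3 = (u_2 − 8)/19 = -5/11
Digits: (0, 2, 12, 8).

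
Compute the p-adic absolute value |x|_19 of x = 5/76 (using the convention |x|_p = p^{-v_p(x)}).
|5/76|_19 = 19

Step 1 — compute v_19(x) by factoring powers of 19 out of the numerator and denominator: v_19(5/76) = -1. Step 2 — apply |x|_p = p^{-v_p(x)} = 19^{1} = 19.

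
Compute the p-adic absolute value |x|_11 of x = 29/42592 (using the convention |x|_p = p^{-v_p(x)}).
|29/42592|_11 = 1331

Step 1 — compute v_11(x) by factoring powers of 11 out of the numerator and denominator: v_11(29/42592) = -3. Step 2 — apply |x|_p = p^{-v_p(x)} = 11^{3} = 1331.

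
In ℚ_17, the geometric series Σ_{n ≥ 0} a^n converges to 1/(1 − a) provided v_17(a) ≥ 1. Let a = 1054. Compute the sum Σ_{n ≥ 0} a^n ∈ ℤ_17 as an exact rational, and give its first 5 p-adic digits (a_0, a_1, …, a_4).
Σ a^n = 1/(1 − a) = -1/1053;  first 5 digits = (1, 11, 5, 10, 11)

v_17(a) = 1 ≥ 1, so the series converges in ℤ_17 to 1/(1 − a) = 1/(1 − 1054) = -1/1053. Expand this rational in ℤ_17: compute digits iteratively via d_i = x_i mod 17, x_{i+1} = (x_i − d_i)/17. The first 5 digits are (1, 11, 5, 10, 11).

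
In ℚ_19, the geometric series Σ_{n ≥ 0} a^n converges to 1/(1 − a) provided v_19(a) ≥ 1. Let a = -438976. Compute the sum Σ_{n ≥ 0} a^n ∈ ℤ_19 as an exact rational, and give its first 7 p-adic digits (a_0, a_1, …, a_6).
Σ a^n = 1/(1 − a) = 1/438977;  first 7 digits = (1, 0, 0, 12, 15, 18, 10)

v_19(a) = 3 ≥ 1, so the series converges in ℤ_19 to 1/(1 − a) = 1/(1 − (-438976)) = 1/438977. Expand this rational in ℤ_19: compute digits iteratively via d_i = x_i mod 19, x_{i+1} = (x_i − d_i)/19. The first 7 digits are (1, 0, 0, 12, 15, 18, 10).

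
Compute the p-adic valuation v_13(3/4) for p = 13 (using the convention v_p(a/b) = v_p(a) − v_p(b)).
v_13(3/4) = 0

Factor powers of 13 from the numerator and denominator of the reduced fraction: 3 = 13^0 · 3 and 4 = 13^0 · 4. Apply v_p(a/b) = v_p(a) − v_p(b): v_13(3/4) = 0 − 0 = 0.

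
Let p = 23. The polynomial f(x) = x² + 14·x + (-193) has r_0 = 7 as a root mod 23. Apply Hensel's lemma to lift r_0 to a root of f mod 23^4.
r_3 = 196381 (mod 279841)

Hensel: r_{i+1} = r_i − f(r_i)·(f′(r_i))^{-1} mod 23^{i+2}, f′(x) = 2x + 14. Iterate:
  r_0 = 7 (mod 23)
  r_1 = 122 (mod 529)
  r_2 = 1709 (mod 12167)
  r_3 = 196381 (mod 279841)
Final: r = 196381 satisfies f(r) ≡ 0 mod 23^4.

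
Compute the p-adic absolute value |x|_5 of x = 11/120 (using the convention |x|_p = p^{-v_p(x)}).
|11/120|_5 = 5

Step 1 — compute v_5(x) by factoring powers of 5 out of the numerator and denominator: v_5(11/120) = -1. Step 2 — apply |x|_p = p^{-v_p(x)} = 5^{1} = 5.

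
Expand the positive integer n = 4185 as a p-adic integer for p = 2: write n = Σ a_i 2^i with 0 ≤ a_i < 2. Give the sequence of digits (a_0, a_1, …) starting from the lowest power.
(a_0, a_1, …) = (1, 0, 0, 1, 1, 0, 1, 0, 0, 0, 0, 0, 1)

Repeated division by 2 gives the digits low-to-high: 4185 = 1 + 1·2^3 + 1·2^4 + 1·2^6 + 1·2^12. Digit sequence: (1, 0, 0, 1, 1, 0, 1, 0, 0, 0, 0, 0, 1).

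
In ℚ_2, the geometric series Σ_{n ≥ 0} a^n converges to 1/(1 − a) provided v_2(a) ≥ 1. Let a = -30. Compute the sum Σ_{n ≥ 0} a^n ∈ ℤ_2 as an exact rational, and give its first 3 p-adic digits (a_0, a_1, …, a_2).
Σ a^n = 1/(1 − a) = 1/31;  first 3 digits = (1, 1, 1)

v_2(a) = 1 ≥ 1, so the series converges in ℤ_2 to 1/(1 − a) = 1/(1 − (-30)) = 1/31. Expand this rational in ℤ_2: compute digits iteratively via d_i = x_i mod 2, x_{i+1} = (x_i − d_i)/2. The first 3 digits are (1, 1, 1).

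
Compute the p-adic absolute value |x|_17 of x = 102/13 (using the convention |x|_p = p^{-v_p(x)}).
|102/13|_17 = 1/17

Step 1 — compute v_17(x) by factoring powers of 17 out of the numerator and denominator: v_17(102/13) = 1. Step 2 — apply |x|_p = p^{-v_p(x)} = 17^{-1} = 1/17.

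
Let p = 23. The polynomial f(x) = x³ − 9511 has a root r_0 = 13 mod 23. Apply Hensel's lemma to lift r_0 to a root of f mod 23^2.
r_1 = 450 (mod 529)

Hensel: r_{i+1} = r_i − f(r_i)/f′(r_i) mod 23^{i+2}, where f′(x) = 3x². Iterate:
  r_0 = 13 (mod 23)
  r_1 = 450 (mod 529)
Final: r = 450 with f(r) ≡ 0 mod 23^2.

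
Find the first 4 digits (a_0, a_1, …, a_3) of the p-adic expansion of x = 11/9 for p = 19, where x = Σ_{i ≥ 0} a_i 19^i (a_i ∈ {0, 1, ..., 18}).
(a_0, …, a_3) = (16, 14, 14, 14)

v_19(11/9) = 0 (numerator and denominator both coprime to 19), so x ∈ ℤ_19^×. Compute digits iteratively via a_i = x_i mod 19, x_{i+1} = (x_i − a_i)/19, with x_0 = x:
  x_0 = 11/9;  a_0 = 16;  x_1 = (x_0 − 16)/19 = -7/9
  x_1 = -7/9;  a_1 = 14;  x_2 = (x_1 − 14)/19 = -7/9
  x_2 = -7/9;  a_2 = 14;  x_3 = (x_2 − 14)/19 = -7/9
  x_3 = -7/9;  a_3 = 14;  x_4 = (x_3 − 14)/19 = -7/9
Digits: (16, 14, 14, 14).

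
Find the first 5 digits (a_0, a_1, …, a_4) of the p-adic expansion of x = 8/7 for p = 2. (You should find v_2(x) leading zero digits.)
(a_0, …, a_4) = (0, 0, 0, 1, 1)

v_2(8/7) = 3, so a_0 = ... = a_2 = 0. Factor out: x = 2^3 · u with u = 1/7 a unit in ℤ_2. Expand u iteratively via a_{v+i} = u_i mod 2, u_{i+1} = (u_i − a_{v+i})/2:
  u_0 = 1/7;  a_3 = 1;  u_1 = (u_0 − 1)/2 = -3/7
  u_1 = -3/7;  a_4 = 1;  u_2 = (u_1 − 1)/2 = -5/7
Digits: (0, 0, 0, 1, 1).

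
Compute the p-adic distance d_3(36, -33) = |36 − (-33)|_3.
d_3(36, -33) = 1/3

Step 1 — x − y = 36 − (-33) = 69. Step 2 — v_3(69) = 1 (factor: 69 = (3^1 · 23); the sign does not affect v_p). Step 3 — |x − y|_3 = 3^{-1} = 1/3.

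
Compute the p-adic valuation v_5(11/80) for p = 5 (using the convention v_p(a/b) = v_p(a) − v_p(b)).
v_5(11/80) = -1

Factor powers of 5 from the numerator and denominator of the reduced fraction: 11 = 5^0 · 11 and 80 = 5^1 · 16. Apply v_p(a/b) = v_p(a) − v_p(b): v_5(11/80) = 0 − 1 = -1.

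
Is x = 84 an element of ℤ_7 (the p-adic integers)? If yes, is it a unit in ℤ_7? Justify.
x ∈ ℤ_7 but not a unit; v_7(x) = 1 > 0

ℤ_7 = {x ∈ ℚ_7 : v_7(x) ≥ 0} and ℤ_7^× = {x ∈ ℤ_7 : v_7(x) = 0}. Here v_7(84) = v_7(num) − v_7(den) = 1; compare against these criteria.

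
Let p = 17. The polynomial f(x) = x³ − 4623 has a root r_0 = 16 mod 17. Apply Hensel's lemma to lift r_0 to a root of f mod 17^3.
r_2 = 3178 (mod 4913)

Hensel: r_{i+1} = r_i − f(r_i)/f′(r_i) mod 17^{i+2}, where f′(x) = 3x². Iterate:
  r_0 = 16 (mod 17)
  r_1 = 288 (mod 289)
  r_2 = 3178 (mod 4913)
Final: r = 3178 with f(r) ≡ 0 mod 17^3.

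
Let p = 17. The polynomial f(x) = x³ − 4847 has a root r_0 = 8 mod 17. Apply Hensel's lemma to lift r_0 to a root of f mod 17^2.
r_1 = 8 (mod 289)

Hensel: r_{i+1} = r_i − f(r_i)/f′(r_i) mod 17^{i+2}, where f′(x) = 3x². Iterate:
  r_0 = 8 (mod 17)
  r_1 = 8 (mod 289)
Final: r = 8 with f(r) ≡ 0 mod 17^2.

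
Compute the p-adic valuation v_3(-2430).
v_3(-2430) = 5

v_3(n) is the largest exponent k such that 3^k divides n. Factor out: -2430 = -3^5 · 10. (Sign doesn't affect v_p.) So v_3(-2430) = 5.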